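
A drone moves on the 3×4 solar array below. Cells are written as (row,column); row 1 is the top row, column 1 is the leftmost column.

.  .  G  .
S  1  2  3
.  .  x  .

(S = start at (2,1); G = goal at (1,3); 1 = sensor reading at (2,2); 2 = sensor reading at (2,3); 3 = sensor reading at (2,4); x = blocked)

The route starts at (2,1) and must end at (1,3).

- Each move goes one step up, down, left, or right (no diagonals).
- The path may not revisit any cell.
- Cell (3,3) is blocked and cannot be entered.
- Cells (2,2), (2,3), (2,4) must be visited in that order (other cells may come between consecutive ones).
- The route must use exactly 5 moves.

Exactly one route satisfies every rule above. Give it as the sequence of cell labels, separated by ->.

(2,1) -> (2,2) -> (2,3) -> (2,4) -> (1,4) -> (1,3)

The waypoints must appear in the order (2,2), (2,3), (2,4), with no cell reused.
Route from (2,1): 3× right (reaching (2,4)), up to (1,4), left to (1,3) — 5 moves in all.
Check: order respected (1 at step 1, 2 at step 2, 3 at step 3); 5 moves as required.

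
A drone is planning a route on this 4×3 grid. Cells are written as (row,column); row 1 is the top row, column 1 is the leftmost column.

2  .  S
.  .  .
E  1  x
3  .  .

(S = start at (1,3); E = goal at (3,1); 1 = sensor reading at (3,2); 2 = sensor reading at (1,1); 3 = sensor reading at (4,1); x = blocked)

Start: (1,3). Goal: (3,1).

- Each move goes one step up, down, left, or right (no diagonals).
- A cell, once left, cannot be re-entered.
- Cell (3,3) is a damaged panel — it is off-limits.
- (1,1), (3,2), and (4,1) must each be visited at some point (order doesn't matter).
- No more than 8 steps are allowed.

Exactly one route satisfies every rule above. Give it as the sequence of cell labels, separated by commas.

Any route must reach (1,1), (3,2), and (4,1) and still end at (3,1) within 8 moves, so the order of the required stops is forced.
Route from (1,3): 2× left (reaching (1,1)), down to (2,1), right to (2,2), 2× down (reaching (4,2)), left to (4,1), up to (3,1) — 8 moves in all.
Check: all required cells visited; 8 ≤ 8 moves.

(1,3), (1,2), (1,1), (2,1), (2,2), (3,2), (4,2), (4,1), (3,1)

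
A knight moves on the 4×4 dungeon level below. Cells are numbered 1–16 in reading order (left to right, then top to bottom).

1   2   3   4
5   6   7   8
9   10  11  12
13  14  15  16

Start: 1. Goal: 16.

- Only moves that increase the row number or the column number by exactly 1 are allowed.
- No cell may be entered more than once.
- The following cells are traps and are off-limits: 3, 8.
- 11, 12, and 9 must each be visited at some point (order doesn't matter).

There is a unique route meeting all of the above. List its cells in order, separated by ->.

1 -> 5 -> 9 -> 10 -> 11 -> 12 -> 16

Moves only go right or down, so the column and row indices never decrease.
Route from 1: down 2 to 9, right 3 to 12, down 1 to 16 — 6 moves in all.
Check: all required cells visited.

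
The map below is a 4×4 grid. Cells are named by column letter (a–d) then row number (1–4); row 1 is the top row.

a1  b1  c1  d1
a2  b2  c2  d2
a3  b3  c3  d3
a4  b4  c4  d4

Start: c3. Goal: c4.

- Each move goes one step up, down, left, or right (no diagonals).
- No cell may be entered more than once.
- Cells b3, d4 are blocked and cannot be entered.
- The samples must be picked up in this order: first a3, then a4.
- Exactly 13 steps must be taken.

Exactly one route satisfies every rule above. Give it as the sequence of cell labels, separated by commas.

The waypoints must appear in the order a3, a4, with no cell reused.
Route from c3: right to d3, 2× up (reaching d1), left to c1, down to c2, left to b2, up to b1, left to a1, 3× down (reaching a4), 2× right (reaching c4) — 13 moves in all.
Check: order respected (a3 at step 10, a4 at step 11); 13 moves as required.

c3, d3, d2, d1, c1, c2, b2, b1, a1, a2, a3, a4, b4, c4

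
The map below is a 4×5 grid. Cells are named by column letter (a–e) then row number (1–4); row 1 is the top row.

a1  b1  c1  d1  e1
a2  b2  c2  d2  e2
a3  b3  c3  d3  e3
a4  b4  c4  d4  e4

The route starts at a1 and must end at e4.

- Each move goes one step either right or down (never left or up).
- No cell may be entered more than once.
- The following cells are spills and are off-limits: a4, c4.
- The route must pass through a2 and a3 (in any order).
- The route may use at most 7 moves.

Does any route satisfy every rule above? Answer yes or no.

yes

One route that works: a1 → a2 → a3 → b3 → c3 → d3 → d4 → e4.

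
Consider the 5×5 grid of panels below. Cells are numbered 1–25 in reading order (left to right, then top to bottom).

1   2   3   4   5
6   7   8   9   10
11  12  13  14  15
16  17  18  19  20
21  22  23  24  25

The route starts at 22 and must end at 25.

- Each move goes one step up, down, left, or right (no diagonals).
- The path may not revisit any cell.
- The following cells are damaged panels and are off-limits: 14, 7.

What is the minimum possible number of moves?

The Manhattan distance from 22 to 25 is |5−5| + |2−5| = 3, so at least 3 moves are needed.
A route of 3 moves achieves this: 22 → 23 → 24 → 25.
Since 3 matches the lower bound, it is optimal.

3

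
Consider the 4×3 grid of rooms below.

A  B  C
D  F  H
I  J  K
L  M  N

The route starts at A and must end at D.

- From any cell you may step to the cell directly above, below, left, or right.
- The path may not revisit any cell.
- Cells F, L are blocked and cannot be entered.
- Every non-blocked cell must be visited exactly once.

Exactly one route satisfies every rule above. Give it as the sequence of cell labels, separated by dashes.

Need to visit all 10 open cells exactly once, starting at A and ending at D.
Cell I has only two open neighbours (D and J), so the path must pass straight through it: one of those is the cell it's entered from and the other is where it exits.
Route from A: 2× right (reaching C), 3× down (reaching N), left to M, up to J, left to I, up to D — 9 moves in all.
Check: all 10 open cells covered.

A - B - C - H - K - N - M - J - I - D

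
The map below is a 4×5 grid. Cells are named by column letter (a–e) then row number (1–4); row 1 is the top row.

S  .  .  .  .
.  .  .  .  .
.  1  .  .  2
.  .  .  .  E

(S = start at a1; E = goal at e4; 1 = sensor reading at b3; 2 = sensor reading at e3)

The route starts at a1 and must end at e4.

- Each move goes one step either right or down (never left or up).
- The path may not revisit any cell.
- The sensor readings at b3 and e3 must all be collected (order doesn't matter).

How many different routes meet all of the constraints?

A right/down-only route from a1 to e4 makes exactly 3 down-moves and 4 right-moves in some order.
With no other constraints that would be C(7,3) = 35 routes.
A monotone route can only reach the required cells in the order b3, e3, so split there and multiply the segment counts: a1→b3: 3; b3→e3: 1; e3→e4: 1; product = 3.
That gives 3 routes.

3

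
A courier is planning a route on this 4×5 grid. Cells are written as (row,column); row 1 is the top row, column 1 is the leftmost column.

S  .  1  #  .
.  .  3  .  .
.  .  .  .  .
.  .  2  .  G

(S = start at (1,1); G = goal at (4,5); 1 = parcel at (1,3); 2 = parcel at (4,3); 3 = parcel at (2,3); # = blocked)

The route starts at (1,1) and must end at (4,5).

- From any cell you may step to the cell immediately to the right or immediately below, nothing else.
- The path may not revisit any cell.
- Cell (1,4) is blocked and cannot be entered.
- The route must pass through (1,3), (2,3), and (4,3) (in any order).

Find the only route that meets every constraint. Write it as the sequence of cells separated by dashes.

Moves only go right or down, so the column and row indices never decrease.
Route from (1,1): right 2 to (1,3), down 3 to (4,3), right 2 to (4,5) — 7 moves in all.
Check: all required cells visited.

(1,1) - (1,2) - (1,3) - (2,3) - (3,3) - (4,3) - (4,4) - (4,5)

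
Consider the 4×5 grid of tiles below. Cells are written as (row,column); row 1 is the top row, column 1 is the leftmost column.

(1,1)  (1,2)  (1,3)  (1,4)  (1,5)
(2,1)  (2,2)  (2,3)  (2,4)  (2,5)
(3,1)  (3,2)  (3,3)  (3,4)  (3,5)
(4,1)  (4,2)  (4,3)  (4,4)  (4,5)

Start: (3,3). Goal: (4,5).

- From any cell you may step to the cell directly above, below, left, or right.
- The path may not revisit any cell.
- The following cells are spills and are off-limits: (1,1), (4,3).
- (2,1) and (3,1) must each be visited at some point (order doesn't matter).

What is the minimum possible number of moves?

9

Any route passes through (2,1) and (3,1) in some order between (3,3) and (4,5). Summing Manhattan distances along each leg and taking the cheapest ordering ((3,3) → (3,1) → (2,1) → (4,5)) gives a lower bound of 2 + 1 + 6 = 9 moves.
A route of 9 moves achieves this: (3,3) → (3,2) → (3,1) → (2,1) → (2,2) → (2,3) → (2,4) → (3,4) → (4,4) → (4,5).
Since 9 matches the lower bound, it is optimal.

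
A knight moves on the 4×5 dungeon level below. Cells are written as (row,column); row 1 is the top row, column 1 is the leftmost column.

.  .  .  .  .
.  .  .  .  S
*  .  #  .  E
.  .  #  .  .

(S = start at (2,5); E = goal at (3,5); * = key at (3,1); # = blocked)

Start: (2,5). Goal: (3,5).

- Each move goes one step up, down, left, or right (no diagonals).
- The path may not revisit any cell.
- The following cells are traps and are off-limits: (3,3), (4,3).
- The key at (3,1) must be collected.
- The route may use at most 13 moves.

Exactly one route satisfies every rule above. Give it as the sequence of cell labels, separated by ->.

Any route must reach (3,1) and still end at (3,5) within 13 moves, so the order of the required stops is forced.
Route from (2,5): up 1 to (1,5), left 4 to (1,1), down 2 to (3,1), right 1 to (3,2), up 1 to (2,2), right 2 to (2,4), down 1 to (3,4), right 1 to (3,5) — 13 moves in all.
Check: all required cells visited; 13 ≤ 13 moves.

(2,5) -> (1,5) -> (1,4) -> (1,3) -> (1,2) -> (1,1) -> (2,1) -> (3,1) -> (3,2) -> (2,2) -> (2,3) -> (2,4) -> (3,4) -> (3,5)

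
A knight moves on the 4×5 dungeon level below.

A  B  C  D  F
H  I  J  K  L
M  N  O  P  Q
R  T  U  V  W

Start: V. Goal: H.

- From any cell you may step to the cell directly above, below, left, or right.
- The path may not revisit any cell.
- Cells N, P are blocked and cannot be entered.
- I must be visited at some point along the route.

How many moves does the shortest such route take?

5

Any route passes through I somewhere between V and H. Summing Manhattan distances along the two legs (V → I → H) gives a lower bound of 4 + 1 = 5 moves.
A route of 5 moves achieves this: V → U → O → J → I → H.
Since 5 matches the lower bound, it is optimal.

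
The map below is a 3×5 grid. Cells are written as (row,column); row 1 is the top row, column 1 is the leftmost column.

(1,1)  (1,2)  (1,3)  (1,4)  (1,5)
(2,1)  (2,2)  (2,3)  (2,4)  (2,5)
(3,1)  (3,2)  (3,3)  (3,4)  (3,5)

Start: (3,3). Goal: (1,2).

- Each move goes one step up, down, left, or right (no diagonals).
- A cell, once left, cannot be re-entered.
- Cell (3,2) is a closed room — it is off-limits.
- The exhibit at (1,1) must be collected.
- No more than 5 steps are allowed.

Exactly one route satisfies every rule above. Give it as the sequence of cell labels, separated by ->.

(3,3) -> (2,3) -> (2,2) -> (2,1) -> (1,1) -> (1,2)

The 5-move cap with required stops at (1,1) leaves no slack for detours.
Route from (3,3): up to (2,3), 2× left (reaching (2,1)), up to (1,1), right to (1,2) — 5 moves in all.
Check: all required cells visited; 5 ≤ 5 moves.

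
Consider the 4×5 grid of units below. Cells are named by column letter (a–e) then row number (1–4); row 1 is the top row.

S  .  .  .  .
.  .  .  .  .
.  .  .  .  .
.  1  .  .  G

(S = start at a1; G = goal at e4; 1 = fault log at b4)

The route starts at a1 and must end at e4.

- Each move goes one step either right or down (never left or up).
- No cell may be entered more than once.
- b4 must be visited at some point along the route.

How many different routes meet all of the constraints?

A right/down-only route from a1 to e4 makes exactly 3 down-moves and 4 right-moves in some order.
With no other constraints that would be C(7,3) = 35 routes.
Split at b4 and multiply the segment counts: a1→b4: 4; b4→e4: 1; product = 4.
That gives 4 routes.

4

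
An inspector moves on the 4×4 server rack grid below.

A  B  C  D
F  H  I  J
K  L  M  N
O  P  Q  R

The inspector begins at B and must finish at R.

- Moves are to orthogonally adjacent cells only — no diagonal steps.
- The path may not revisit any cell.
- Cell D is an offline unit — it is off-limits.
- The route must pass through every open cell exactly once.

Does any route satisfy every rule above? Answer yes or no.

no

Colour the cells like a checkerboard: each orthogonal step flips colour, so a Hamiltonian route alternates colours. Here there are 8 cells of one colour and 7 of the other, with start on the opposite colour to the goal — the counts and endpoints can't be arranged into an alternating sequence of length 15, so no Hamiltonian route exists.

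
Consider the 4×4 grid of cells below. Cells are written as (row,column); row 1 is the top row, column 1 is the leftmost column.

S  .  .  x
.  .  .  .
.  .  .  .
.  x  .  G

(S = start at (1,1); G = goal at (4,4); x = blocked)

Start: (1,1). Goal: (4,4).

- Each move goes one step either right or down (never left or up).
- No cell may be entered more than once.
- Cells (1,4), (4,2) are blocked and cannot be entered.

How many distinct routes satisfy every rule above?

A right/down-only route from (1,1) to (4,4) makes exactly 3 down-moves and 3 right-moves in some order.
With no other constraints that would be C(6,3) = 20 routes.
Subtract routes through each blocked cell (inclusion–exclusion for overlaps): − through (1,4): 1 − through (4,2): 4 → 15.
That gives 15 routes.

15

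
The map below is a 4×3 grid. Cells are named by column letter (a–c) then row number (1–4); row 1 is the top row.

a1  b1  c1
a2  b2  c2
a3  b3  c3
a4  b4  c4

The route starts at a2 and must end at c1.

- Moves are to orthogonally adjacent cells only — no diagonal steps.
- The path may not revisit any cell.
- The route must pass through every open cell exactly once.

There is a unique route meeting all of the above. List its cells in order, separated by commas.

a2, a1, b1, b2, b3, a3, a4, b4, c4, c3, c2, c1

Need to visit all 12 open cells exactly once, starting at a2 and ending at c1.
Cell a1 has only two open neighbours (a2 and b1), so the path must pass straight through it: one of those is the cell it's entered from and the other is where it exits.
Route from a2: up to a1, right to b1, 2× down (reaching b3), left to a3, down to a4, 2× right (reaching c4), 3× up (reaching c1) — 11 moves in all.
Check: all 12 open cells covered.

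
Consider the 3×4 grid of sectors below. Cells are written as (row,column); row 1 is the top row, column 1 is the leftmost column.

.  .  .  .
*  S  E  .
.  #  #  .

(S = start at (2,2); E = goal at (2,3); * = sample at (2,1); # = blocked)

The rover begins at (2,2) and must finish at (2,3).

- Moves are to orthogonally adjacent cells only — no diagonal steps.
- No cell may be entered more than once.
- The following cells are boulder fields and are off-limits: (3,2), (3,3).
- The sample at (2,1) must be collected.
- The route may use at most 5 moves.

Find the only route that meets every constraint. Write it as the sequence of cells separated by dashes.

(2,2) - (2,1) - (1,1) - (1,2) - (1,3) - (2,3)

The budget equals the shortest possible length, so every move has to be on a shortest route through the required cells.
Route from (2,2): left 1 to (2,1), up 1 to (1,1), right 2 to (1,3), down 1 to (2,3) — 5 moves in all.
Check: all required cells visited; 5 ≤ 5 moves.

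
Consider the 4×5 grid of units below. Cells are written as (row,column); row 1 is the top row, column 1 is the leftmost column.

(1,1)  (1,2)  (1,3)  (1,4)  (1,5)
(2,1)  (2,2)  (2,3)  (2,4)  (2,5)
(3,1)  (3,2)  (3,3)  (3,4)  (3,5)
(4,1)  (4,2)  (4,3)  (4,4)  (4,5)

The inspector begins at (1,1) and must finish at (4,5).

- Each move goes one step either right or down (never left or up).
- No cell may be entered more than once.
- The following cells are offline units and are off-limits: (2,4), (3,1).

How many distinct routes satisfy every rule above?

A right/down-only route from (1,1) to (4,5) makes exactly 3 down-moves and 4 right-moves in some order.
With no other constraints that would be C(7,3) = 35 routes.
Subtract routes through each blocked cell (inclusion–exclusion for overlaps): − through (2,4): 12 − through (3,1): 5 → 18.
That gives 18 routes.

18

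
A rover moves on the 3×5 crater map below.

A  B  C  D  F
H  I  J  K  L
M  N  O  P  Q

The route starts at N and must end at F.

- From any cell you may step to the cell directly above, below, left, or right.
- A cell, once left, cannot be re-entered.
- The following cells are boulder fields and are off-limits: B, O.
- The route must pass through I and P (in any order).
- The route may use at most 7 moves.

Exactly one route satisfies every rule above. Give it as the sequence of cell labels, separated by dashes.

The budget equals the shortest possible length, so every move has to be on a shortest route through the required cells.
Route from N: up 1 to I, right 2 to K, down 1 to P, right 1 to Q, up 2 to F — 7 moves in all.
Check: all required cells visited; 7 ≤ 7 moves.

N - I - J - K - P - Q - L - F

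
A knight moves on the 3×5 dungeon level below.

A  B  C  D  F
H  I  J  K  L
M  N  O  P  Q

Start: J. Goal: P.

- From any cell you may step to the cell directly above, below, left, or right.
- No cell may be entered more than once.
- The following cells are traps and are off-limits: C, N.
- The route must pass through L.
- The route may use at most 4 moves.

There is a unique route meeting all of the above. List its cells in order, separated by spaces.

J K L Q P

The 4-move cap with required stops at L leaves no slack for detours.
Route from J: 2× right (reaching L), down to Q, left to P — 4 moves in all.
Check: all required cells visited; 4 ≤ 4 moves.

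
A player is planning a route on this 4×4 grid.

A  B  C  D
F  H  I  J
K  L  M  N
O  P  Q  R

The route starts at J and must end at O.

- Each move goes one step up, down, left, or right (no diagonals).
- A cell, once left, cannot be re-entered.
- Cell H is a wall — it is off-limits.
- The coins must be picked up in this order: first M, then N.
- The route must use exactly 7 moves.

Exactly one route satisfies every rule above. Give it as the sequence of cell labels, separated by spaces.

J I M N R Q P O

The waypoints must appear in the order M, N, with no cell reused.
Route from J: left 1 to I, down 1 to M, right 1 to N, down 1 to R, left 3 to O — 7 moves in all.
Check: order respected (M at step 2, N at step 3); 7 moves as required.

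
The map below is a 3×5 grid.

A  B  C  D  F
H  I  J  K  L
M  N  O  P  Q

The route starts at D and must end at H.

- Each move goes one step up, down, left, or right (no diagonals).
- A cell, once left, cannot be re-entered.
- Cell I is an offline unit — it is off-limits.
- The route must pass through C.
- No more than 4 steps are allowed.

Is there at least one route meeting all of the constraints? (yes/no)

One route that works: D → C → B → A → H.

yes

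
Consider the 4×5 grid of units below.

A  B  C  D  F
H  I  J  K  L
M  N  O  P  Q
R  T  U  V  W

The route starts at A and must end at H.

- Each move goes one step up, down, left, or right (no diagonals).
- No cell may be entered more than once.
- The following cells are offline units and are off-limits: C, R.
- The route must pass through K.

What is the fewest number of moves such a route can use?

Any route passes through K somewhere between A and H. Summing Manhattan distances along the two legs (A → K → H) gives a lower bound of 4 + 3 = 7 moves.
The shortest route satisfying every rule uses 9 moves: A → B → I → J → K → P → O → N → M → H.
The bound of 7 isn't tight here; checking systematically, no route of length 7 through 8 satisfies every constraint, so 9 is the minimum.

9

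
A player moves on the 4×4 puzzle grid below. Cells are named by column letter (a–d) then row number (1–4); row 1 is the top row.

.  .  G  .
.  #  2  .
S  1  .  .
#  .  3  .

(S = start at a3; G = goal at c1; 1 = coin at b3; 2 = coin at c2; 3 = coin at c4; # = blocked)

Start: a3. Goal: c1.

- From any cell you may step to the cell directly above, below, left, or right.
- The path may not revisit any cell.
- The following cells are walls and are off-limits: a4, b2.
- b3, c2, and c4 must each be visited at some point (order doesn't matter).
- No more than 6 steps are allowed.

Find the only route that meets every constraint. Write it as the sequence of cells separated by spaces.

a3 b3 b4 c4 c3 c2 c1

The budget equals the shortest possible length, so every move has to be on a shortest route through the required cells.
Route from a3: right to b3, down to b4, right to c4, 3× up (reaching c1) — 6 moves in all.
Check: all required cells visited; 6 ≤ 6 moves.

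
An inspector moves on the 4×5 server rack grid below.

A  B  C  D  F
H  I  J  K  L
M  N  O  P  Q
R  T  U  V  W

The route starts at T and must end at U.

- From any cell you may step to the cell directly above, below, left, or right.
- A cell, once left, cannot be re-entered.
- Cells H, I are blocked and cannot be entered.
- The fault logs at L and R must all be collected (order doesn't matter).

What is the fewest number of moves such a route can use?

11

Any route passes through L and R in some order between T and U. Summing Manhattan distances along each leg and taking the cheapest ordering (T → R → L → U) gives a lower bound of 1 + 6 + 4 = 11 moves.
A route of 11 moves achieves this: T → R → M → N → O → J → K → L → Q → W → V → U.
Since 11 matches the lower bound, it is optimal.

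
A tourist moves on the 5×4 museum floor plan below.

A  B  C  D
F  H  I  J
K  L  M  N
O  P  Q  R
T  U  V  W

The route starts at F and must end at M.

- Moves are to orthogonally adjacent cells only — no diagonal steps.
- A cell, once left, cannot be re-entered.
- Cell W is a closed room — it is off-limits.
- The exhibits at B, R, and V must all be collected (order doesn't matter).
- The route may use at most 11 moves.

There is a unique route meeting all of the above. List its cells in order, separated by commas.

F, A, B, H, L, P, U, V, Q, R, N, M

The 11-move cap with required stops at B, R, V leaves no slack for detours.
Route from F: up to A, right to B, 4× down (reaching U), right to V, up to Q, right to R, up to N, left to M — 11 moves in all.
Check: all required cells visited; 11 ≤ 11 moves.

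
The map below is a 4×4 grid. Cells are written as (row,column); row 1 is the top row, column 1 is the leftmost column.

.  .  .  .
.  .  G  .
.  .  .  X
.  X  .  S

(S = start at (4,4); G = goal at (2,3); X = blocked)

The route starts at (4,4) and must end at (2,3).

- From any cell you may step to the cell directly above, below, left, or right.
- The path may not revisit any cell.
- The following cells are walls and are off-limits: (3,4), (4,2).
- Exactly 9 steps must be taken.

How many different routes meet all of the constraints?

5

Need simple routes of exactly 9 moves from (4,4) to (2,3) (Manhattan distance 3, so 3 moves are spent on a detour and 3 undoing it).
Enumerating: (4,4) (4,3) (3,3) (3,2) (2,2) (1,2) (1,3) (1,4) (2,4) (2,3) | (4,4) (4,3) (3,3) (3,2) (2,2) (2,1) (1,1) (1,2) (1,3) (2,3) | (4,4) (4,3) (3,3) (3,2) (3,1) (2,1) (1,1) (1,2) (2,2) (2,3) | (4,4) (4,3) (3,3) (3,2) (3,1) (2,1) (1,1) (1,2) (1,3) (2,3) | (4,4) (4,3) (3,3) (3,2) (3,1) (2,1) (2,2) (1,2) (1,3) (2,3).
That gives 5 routes.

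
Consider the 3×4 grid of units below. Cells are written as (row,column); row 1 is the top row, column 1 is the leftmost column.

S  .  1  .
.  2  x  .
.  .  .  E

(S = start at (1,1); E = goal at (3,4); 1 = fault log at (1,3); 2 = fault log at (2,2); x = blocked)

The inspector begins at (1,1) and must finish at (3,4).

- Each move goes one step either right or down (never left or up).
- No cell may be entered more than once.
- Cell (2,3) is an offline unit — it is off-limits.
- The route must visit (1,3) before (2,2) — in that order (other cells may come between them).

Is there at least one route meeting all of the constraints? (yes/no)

no

(2,2) lies to the left of (1,3), so going from (1,3) to (2,2) would need a leftward move — but moves only go right/down, so (1,3) cannot be visited before (2,2).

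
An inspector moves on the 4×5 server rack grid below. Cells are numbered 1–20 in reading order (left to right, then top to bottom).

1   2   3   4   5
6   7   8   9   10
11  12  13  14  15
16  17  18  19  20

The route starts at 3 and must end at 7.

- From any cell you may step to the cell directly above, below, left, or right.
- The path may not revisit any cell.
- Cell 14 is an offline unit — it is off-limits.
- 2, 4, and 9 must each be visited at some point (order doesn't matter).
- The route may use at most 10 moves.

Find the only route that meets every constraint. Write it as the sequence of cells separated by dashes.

The 10-move cap with required stops at 2, 4, 9 leaves no slack for detours.
Route from 3: right to 4, down to 9, left to 8, down to 13, 2× left (reaching 11), 2× up (reaching 1), right to 2, down to 7 — 10 moves in all.
Check: all required cells visited; 10 ≤ 10 moves.

3 - 4 - 9 - 8 - 13 - 12 - 11 - 6 - 1 - 2 - 7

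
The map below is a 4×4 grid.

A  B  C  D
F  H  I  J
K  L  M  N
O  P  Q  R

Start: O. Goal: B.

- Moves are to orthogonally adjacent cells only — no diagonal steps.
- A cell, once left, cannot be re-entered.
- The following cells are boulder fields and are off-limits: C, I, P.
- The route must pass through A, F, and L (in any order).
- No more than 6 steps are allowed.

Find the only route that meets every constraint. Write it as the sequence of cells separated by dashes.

The budget equals the shortest possible length, so every move has to be on a shortest route through the required cells.
Route from O: up to K, right to L, up to H, left to F, up to A, right to B — 6 moves in all.
Check: all required cells visited; 6 ≤ 6 moves.

O - K - L - H - F - A - B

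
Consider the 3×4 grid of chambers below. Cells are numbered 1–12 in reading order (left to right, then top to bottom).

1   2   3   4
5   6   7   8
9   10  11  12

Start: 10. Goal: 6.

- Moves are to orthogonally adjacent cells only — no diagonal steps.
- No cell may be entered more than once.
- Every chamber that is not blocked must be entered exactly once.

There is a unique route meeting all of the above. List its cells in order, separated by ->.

10 -> 9 -> 5 -> 1 -> 2 -> 3 -> 4 -> 8 -> 12 -> 11 -> 7 -> 6

Need to visit all 12 open cells exactly once, starting at 10 and ending at 6.
Cell 9 has only two open neighbours (5 and 10), so the path must pass straight through it: one of those is the cell it's entered from and the other is where it exits.
Route from 10: left 1 to 9, up 2 to 1, right 3 to 4, down 2 to 12, left 1 to 11, up 1 to 7, left 1 to 6 — 11 moves in all.
Check: all 12 open cells covered.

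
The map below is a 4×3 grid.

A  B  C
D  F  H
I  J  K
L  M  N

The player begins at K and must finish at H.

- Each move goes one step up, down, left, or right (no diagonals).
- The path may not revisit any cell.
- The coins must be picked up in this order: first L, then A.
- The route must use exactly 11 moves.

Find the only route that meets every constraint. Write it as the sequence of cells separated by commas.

The waypoints must appear in the order L, A, with no cell reused.
Route from K: down 1 to N, left 2 to L, up 1 to I, right 1 to J, up 1 to F, left 1 to D, up 1 to A, right 2 to C, down 1 to H — 11 moves in all.
Check: order respected (L at step 3, A at step 8); 11 moves as required.

K, N, M, L, I, J, F, D, A, B, C, H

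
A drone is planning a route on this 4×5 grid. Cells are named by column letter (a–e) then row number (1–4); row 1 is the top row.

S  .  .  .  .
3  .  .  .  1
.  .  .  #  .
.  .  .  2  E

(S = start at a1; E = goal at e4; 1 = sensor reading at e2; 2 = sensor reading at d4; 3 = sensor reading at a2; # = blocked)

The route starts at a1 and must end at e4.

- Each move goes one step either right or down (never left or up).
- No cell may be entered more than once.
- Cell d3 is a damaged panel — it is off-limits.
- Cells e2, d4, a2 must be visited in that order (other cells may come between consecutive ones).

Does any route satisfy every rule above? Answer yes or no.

d4 lies to the left of e2, so going from e2 to d4 would need a leftward move — but moves only go right/down, so e2 cannot be visited before d4.

no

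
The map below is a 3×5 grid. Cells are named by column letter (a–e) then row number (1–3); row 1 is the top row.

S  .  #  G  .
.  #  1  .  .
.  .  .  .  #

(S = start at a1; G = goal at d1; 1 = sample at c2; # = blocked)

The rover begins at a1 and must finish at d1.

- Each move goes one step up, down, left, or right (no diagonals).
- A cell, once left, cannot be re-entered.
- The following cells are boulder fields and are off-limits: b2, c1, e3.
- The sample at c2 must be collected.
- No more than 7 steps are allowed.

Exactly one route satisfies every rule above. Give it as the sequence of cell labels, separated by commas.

The budget equals the shortest possible length, so every move has to be on a shortest route through the required cells.
Route from a1: down 2 to a3, right 2 to c3, up 1 to c2, right 1 to d2, up 1 to d1 — 7 moves in all.
Check: all required cells visited; 7 ≤ 7 moves.

a1, a2, a3, b3, c3, c2, d2, d1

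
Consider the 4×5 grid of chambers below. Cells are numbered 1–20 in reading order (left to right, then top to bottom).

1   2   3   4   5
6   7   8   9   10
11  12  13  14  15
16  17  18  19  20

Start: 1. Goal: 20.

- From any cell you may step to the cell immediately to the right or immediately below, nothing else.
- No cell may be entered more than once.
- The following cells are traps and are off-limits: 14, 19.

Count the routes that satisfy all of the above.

A right/down-only route from 1 to 20 makes exactly 3 down-moves and 4 right-moves in some order.
With no other constraints that would be C(7,3) = 35 routes.
Subtract routes through each blocked cell (inclusion–exclusion for overlaps): − through 14: 20 − through 19: 20 + through 14&19: 10 → 5.
That gives 5 routes.

5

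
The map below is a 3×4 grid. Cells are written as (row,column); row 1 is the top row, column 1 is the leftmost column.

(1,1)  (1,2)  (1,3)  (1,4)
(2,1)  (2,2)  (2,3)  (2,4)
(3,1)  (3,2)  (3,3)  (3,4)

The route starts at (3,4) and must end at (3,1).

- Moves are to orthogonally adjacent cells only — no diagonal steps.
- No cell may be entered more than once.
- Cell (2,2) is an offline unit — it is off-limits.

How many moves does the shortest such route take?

3

The Manhattan distance from (3,4) to (3,1) is |3−3| + |4−1| = 3, so at least 3 moves are needed.
A route of 3 moves achieves this: (3,4) → (3,3) → (3,2) → (3,1).
Since 3 matches the lower bound, it is optimal.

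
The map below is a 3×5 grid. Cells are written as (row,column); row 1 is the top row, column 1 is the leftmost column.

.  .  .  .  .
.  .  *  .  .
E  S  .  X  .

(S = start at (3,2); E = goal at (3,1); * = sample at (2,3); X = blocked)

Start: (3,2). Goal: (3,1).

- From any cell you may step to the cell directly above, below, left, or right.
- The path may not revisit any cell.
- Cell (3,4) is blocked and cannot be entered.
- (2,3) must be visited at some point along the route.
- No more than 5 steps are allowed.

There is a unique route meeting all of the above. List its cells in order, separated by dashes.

(3,2) - (3,3) - (2,3) - (2,2) - (2,1) - (3,1)

The 5-move cap with required stops at (2,3) leaves no slack for detours.
Route from (3,2): right to (3,3), up to (2,3), 2× left (reaching (2,1)), down to (3,1) — 5 moves in all.
Check: all required cells visited; 5 ≤ 5 moves.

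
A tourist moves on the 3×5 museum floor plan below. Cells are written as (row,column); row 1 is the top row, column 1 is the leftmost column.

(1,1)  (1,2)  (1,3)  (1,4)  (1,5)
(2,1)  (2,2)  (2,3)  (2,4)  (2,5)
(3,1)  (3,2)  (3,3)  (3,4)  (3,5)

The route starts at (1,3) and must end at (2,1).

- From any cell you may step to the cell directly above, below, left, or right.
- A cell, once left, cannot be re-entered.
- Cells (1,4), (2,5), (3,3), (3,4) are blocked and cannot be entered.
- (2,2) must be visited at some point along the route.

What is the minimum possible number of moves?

3

Any route passes through (2,2) somewhere between (1,3) and (2,1). Summing Manhattan distances along the two legs ((1,3) → (2,2) → (2,1)) gives a lower bound of 2 + 1 = 3 moves.
A route of 3 moves achieves this: (1,3) → (2,3) → (2,2) → (2,1).
Since 3 matches the lower bound, it is optimal.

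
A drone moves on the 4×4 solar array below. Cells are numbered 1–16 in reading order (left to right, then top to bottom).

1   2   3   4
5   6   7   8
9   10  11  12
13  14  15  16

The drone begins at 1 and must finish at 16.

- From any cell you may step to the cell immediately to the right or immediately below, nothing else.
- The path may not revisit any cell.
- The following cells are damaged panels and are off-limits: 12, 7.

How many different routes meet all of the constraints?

A right/down-only route from 1 to 16 makes exactly 3 down-moves and 3 right-moves in some order.
With no other constraints that would be C(6,3) = 20 routes.
Subtract routes through each blocked cell (inclusion–exclusion for overlaps): − through 7: 9 − through 12: 10 + through 7&12: 6 → 7.
That gives 7 routes.

7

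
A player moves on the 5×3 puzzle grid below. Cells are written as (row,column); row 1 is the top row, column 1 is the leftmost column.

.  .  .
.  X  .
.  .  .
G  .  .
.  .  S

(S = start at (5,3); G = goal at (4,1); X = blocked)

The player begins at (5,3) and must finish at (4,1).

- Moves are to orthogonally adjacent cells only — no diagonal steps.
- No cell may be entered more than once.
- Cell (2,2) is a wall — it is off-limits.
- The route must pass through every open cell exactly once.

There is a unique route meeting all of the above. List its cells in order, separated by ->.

(5,3) -> (4,3) -> (3,3) -> (2,3) -> (1,3) -> (1,2) -> (1,1) -> (2,1) -> (3,1) -> (3,2) -> (4,2) -> (5,2) -> (5,1) -> (4,1)

Need to visit all 14 open cells exactly once, starting at (5,3) and ending at (4,1).
Route from (5,3): up 4 to (1,3), left 2 to (1,1), down 2 to (3,1), right 1 to (3,2), down 2 to (5,2), left 1 to (5,1), up 1 to (4,1) — 13 moves in all.
Check: all 14 open cells covered.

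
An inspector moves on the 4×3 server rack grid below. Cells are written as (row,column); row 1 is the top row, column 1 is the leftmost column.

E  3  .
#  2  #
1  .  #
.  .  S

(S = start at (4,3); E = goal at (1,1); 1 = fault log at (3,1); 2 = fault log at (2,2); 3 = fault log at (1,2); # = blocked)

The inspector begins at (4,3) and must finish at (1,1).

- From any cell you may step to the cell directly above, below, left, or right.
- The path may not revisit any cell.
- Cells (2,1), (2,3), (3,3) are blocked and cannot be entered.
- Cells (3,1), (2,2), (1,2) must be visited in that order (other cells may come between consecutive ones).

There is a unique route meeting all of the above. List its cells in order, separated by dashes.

(4,3) - (4,2) - (4,1) - (3,1) - (3,2) - (2,2) - (1,2) - (1,1)

The waypoints must appear in the order (3,1), (2,2), (1,2), with no cell reused.
Route from (4,3): 2× left (reaching (4,1)), up to (3,1), right to (3,2), 2× up (reaching (1,2)), left to (1,1) — 7 moves in all.
Check: order respected (1 at step 3, 2 at step 5, 3 at step 6).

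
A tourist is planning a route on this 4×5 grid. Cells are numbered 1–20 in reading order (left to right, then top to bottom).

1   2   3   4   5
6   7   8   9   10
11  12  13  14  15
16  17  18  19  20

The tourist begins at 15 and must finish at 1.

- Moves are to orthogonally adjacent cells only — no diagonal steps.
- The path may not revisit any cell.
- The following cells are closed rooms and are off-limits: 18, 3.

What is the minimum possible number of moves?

6

The Manhattan distance from 15 to 1 is |3−1| + |5−1| = 6, so at least 6 moves are needed.
A route of 6 moves achieves this: 15 → 10 → 9 → 8 → 7 → 2 → 1.
Since 6 matches the lower bound, it is optimal.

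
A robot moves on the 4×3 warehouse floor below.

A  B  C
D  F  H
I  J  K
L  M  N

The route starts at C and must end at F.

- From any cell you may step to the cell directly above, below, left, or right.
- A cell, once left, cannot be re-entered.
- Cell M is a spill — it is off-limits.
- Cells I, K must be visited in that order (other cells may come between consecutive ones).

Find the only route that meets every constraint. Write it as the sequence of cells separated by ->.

The waypoints must appear in the order I, K, with no cell reused.
Route from C: 2× left (reaching A), 2× down (reaching I), 2× right (reaching K), up to H, left to F — 8 moves in all.
Check: order respected (I at step 4, K at step 6).

C -> B -> A -> D -> I -> J -> K -> H -> F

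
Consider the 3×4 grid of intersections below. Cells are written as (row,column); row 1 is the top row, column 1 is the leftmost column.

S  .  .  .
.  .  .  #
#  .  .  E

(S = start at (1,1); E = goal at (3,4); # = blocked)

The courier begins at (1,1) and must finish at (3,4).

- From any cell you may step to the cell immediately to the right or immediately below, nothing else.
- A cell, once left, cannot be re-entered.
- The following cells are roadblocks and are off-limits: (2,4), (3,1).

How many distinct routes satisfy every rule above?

5

A right/down-only route from (1,1) to (3,4) makes exactly 2 down-moves and 3 right-moves in some order.
With no other constraints that would be C(5,2) = 10 routes.
Subtract routes through each blocked cell (inclusion–exclusion for overlaps): − through (2,4): 4 − through (3,1): 1 → 5.
That gives 5 routes.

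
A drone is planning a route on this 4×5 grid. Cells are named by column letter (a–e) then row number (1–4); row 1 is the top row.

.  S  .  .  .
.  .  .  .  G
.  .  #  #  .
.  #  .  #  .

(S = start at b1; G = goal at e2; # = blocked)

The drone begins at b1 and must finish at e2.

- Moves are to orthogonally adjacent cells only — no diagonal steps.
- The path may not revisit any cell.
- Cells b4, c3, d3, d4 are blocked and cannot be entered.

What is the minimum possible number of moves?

The Manhattan distance from b1 to e2 is |1−2| + |2−5| = 4, so at least 4 moves are needed.
A route of 4 moves achieves this: b1 → b2 → c2 → d2 → e2.
Since 4 matches the lower bound, it is optimal.

4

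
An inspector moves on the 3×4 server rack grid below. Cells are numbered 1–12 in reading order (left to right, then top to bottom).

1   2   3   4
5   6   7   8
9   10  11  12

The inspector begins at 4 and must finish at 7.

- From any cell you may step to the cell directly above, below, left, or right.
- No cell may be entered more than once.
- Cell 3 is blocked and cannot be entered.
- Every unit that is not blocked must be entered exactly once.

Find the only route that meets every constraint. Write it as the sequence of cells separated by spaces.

Need to visit all 11 open cells exactly once, starting at 4 and ending at 7.
Cell 12 has only two open neighbours (8 and 11), so the path must pass straight through it: one of those is the cell it's entered from and the other is where it exits.
Route from 4: down 2 to 12, left 3 to 9, up 2 to 1, right 1 to 2, down 1 to 6, right 1 to 7 — 10 moves in all.
Check: all 11 open cells covered.

4 8 12 11 10 9 5 1 2 6 7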